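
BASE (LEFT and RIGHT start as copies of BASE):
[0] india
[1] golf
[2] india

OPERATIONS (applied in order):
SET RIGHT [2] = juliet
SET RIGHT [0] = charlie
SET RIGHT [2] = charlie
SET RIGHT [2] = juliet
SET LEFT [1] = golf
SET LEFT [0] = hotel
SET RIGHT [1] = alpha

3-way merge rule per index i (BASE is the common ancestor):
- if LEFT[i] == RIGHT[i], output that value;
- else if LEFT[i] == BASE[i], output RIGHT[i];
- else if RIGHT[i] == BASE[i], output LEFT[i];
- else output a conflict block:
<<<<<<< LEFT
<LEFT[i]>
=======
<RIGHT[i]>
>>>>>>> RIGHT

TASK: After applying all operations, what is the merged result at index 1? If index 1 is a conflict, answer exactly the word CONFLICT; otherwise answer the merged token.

Final LEFT:  [hotel, golf, india]
Final RIGHT: [charlie, alpha, juliet]
i=0: BASE=india L=hotel R=charlie all differ -> CONFLICT
i=1: L=golf=BASE, R=alpha -> take RIGHT -> alpha
i=2: L=india=BASE, R=juliet -> take RIGHT -> juliet
Index 1 -> alpha

Answer: alpha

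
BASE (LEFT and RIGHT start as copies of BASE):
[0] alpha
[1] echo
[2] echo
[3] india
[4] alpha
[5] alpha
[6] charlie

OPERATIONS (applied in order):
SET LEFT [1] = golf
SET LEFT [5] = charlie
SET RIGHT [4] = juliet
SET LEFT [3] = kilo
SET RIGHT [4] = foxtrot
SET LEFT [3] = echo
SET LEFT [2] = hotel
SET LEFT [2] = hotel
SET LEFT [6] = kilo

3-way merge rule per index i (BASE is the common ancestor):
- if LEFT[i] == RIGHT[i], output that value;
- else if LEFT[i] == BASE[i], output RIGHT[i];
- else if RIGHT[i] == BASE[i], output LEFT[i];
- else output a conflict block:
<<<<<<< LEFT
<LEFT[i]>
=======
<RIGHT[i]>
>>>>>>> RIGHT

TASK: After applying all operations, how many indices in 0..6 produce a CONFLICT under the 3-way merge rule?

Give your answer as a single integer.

Final LEFT:  [alpha, golf, hotel, echo, alpha, charlie, kilo]
Final RIGHT: [alpha, echo, echo, india, foxtrot, alpha, charlie]
i=0: L=alpha R=alpha -> agree -> alpha
i=1: L=golf, R=echo=BASE -> take LEFT -> golf
i=2: L=hotel, R=echo=BASE -> take LEFT -> hotel
i=3: L=echo, R=india=BASE -> take LEFT -> echo
i=4: L=alpha=BASE, R=foxtrot -> take RIGHT -> foxtrot
i=5: L=charlie, R=alpha=BASE -> take LEFT -> charlie
i=6: L=kilo, R=charlie=BASE -> take LEFT -> kilo
Conflict count: 0

Answer: 0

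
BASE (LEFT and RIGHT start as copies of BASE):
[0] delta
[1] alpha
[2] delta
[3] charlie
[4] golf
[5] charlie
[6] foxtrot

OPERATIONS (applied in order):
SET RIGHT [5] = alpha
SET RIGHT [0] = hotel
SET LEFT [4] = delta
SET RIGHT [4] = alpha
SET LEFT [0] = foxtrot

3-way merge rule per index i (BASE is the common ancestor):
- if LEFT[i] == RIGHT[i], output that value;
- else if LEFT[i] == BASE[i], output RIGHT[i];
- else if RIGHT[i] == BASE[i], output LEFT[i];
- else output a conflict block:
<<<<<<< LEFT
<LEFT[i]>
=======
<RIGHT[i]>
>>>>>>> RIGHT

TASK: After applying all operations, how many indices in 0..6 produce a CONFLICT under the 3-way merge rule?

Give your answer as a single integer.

Final LEFT:  [foxtrot, alpha, delta, charlie, delta, charlie, foxtrot]
Final RIGHT: [hotel, alpha, delta, charlie, alpha, alpha, foxtrot]
i=0: BASE=delta L=foxtrot R=hotel all differ -> CONFLICT
i=1: L=alpha R=alpha -> agree -> alpha
i=2: L=delta R=delta -> agree -> delta
i=3: L=charlie R=charlie -> agree -> charlie
i=4: BASE=golf L=delta R=alpha all differ -> CONFLICT
i=5: L=charlie=BASE, R=alpha -> take RIGHT -> alpha
i=6: L=foxtrot R=foxtrot -> agree -> foxtrot
Conflict count: 2

Answer: 2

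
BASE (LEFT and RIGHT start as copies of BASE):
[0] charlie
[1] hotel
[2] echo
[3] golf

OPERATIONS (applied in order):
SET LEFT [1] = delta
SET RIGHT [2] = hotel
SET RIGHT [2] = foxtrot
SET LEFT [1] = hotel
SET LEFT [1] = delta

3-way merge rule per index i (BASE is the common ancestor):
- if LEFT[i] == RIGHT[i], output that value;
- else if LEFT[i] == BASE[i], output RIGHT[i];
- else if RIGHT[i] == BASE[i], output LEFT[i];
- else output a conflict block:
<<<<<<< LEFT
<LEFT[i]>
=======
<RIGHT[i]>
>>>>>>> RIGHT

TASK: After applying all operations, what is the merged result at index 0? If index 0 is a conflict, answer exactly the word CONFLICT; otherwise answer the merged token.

Final LEFT:  [charlie, delta, echo, golf]
Final RIGHT: [charlie, hotel, foxtrot, golf]
i=0: L=charlie R=charlie -> agree -> charlie
i=1: L=delta, R=hotel=BASE -> take LEFT -> delta
i=2: L=echo=BASE, R=foxtrot -> take RIGHT -> foxtrot
i=3: L=golf R=golf -> agree -> golf
Index 0 -> charlie

Answer: charlie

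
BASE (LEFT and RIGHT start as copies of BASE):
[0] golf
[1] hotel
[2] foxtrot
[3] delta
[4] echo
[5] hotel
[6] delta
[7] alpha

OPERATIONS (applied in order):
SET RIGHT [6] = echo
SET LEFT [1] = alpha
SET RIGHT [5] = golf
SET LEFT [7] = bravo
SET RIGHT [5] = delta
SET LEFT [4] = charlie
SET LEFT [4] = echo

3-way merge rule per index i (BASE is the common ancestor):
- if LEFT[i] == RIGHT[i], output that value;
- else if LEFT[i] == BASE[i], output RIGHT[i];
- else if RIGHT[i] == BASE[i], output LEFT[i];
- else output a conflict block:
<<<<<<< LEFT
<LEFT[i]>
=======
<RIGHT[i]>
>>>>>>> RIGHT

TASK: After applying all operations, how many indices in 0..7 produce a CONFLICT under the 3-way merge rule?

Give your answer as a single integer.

Answer: 0

Derivation:
Final LEFT:  [golf, alpha, foxtrot, delta, echo, hotel, delta, bravo]
Final RIGHT: [golf, hotel, foxtrot, delta, echo, delta, echo, alpha]
i=0: L=golf R=golf -> agree -> golf
i=1: L=alpha, R=hotel=BASE -> take LEFT -> alpha
i=2: L=foxtrot R=foxtrot -> agree -> foxtrot
i=3: L=delta R=delta -> agree -> delta
i=4: L=echo R=echo -> agree -> echo
i=5: L=hotel=BASE, R=delta -> take RIGHT -> delta
i=6: L=delta=BASE, R=echo -> take RIGHT -> echo
i=7: L=bravo, R=alpha=BASE -> take LEFT -> bravo
Conflict count: 0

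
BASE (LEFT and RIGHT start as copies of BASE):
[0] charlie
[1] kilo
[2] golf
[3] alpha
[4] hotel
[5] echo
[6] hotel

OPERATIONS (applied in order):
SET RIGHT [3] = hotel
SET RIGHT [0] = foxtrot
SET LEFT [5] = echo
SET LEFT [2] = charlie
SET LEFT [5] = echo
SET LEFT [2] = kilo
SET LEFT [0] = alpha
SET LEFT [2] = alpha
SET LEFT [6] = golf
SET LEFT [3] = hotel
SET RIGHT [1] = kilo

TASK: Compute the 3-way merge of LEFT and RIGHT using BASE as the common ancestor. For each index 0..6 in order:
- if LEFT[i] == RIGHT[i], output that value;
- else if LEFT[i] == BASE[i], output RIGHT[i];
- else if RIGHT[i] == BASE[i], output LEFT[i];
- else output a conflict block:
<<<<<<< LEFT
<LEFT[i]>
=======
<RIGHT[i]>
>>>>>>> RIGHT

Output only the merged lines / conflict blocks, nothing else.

Final LEFT:  [alpha, kilo, alpha, hotel, hotel, echo, golf]
Final RIGHT: [foxtrot, kilo, golf, hotel, hotel, echo, hotel]
i=0: BASE=charlie L=alpha R=foxtrot all differ -> CONFLICT
i=1: L=kilo R=kilo -> agree -> kilo
i=2: L=alpha, R=golf=BASE -> take LEFT -> alpha
i=3: L=hotel R=hotel -> agree -> hotel
i=4: L=hotel R=hotel -> agree -> hotel
i=5: L=echo R=echo -> agree -> echo
i=6: L=golf, R=hotel=BASE -> take LEFT -> golf

Answer: <<<<<<< LEFT
alpha
=======
foxtrot
>>>>>>> RIGHT
kilo
alpha
hotel
hotel
echo
golf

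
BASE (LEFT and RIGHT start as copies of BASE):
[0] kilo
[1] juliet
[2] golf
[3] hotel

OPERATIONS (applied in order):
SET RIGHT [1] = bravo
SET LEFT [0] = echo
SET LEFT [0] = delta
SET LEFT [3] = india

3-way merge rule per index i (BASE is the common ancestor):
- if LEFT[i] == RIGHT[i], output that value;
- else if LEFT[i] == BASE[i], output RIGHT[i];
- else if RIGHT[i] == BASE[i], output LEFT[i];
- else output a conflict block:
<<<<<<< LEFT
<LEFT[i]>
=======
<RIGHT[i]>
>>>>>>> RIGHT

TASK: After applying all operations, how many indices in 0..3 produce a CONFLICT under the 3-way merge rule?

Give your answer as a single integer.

Answer: 0

Derivation:
Final LEFT:  [delta, juliet, golf, india]
Final RIGHT: [kilo, bravo, golf, hotel]
i=0: L=delta, R=kilo=BASE -> take LEFT -> delta
i=1: L=juliet=BASE, R=bravo -> take RIGHT -> bravo
i=2: L=golf R=golf -> agree -> golf
i=3: L=india, R=hotel=BASE -> take LEFT -> india
Conflict count: 0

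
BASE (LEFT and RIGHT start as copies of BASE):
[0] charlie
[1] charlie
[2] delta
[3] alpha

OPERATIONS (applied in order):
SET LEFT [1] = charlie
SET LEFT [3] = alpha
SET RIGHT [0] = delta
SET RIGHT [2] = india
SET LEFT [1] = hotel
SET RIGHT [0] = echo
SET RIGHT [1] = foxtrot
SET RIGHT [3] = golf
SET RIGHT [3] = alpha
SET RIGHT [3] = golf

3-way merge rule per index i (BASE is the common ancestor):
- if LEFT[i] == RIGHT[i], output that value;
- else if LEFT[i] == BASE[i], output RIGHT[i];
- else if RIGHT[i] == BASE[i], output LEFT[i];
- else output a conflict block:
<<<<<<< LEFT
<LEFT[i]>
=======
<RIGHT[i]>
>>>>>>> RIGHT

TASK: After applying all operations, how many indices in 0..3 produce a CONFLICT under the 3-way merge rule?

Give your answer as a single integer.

Answer: 1

Derivation:
Final LEFT:  [charlie, hotel, delta, alpha]
Final RIGHT: [echo, foxtrot, india, golf]
i=0: L=charlie=BASE, R=echo -> take RIGHT -> echo
i=1: BASE=charlie L=hotel R=foxtrot all differ -> CONFLICT
i=2: L=delta=BASE, R=india -> take RIGHT -> india
i=3: L=alpha=BASE, R=golf -> take RIGHT -> golf
Conflict count: 1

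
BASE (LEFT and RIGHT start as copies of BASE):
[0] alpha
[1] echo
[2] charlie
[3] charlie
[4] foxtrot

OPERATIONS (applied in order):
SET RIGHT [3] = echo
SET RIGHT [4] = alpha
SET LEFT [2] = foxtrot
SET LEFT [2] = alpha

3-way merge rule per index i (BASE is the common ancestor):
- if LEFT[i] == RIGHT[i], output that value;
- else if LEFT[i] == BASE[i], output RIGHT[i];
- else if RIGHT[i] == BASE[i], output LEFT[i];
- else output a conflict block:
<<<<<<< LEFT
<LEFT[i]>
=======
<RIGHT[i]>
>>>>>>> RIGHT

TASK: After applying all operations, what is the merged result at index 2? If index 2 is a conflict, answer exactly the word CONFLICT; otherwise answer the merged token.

Final LEFT:  [alpha, echo, alpha, charlie, foxtrot]
Final RIGHT: [alpha, echo, charlie, echo, alpha]
i=0: L=alpha R=alpha -> agree -> alpha
i=1: L=echo R=echo -> agree -> echo
i=2: L=alpha, R=charlie=BASE -> take LEFT -> alpha
i=3: L=charlie=BASE, R=echo -> take RIGHT -> echo
i=4: L=foxtrot=BASE, R=alpha -> take RIGHT -> alpha
Index 2 -> alpha

Answer: alpha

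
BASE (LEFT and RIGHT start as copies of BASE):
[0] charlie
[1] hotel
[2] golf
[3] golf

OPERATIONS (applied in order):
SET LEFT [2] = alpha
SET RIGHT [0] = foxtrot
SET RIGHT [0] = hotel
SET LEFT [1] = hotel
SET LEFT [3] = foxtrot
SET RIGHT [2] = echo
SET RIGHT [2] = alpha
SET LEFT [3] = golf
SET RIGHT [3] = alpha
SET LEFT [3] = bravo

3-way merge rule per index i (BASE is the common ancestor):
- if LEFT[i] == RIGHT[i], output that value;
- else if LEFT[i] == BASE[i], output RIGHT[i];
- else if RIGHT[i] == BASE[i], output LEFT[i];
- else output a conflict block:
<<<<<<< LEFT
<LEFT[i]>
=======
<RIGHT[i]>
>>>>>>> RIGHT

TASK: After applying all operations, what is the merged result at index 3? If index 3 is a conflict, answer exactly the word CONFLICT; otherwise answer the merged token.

Final LEFT:  [charlie, hotel, alpha, bravo]
Final RIGHT: [hotel, hotel, alpha, alpha]
i=0: L=charlie=BASE, R=hotel -> take RIGHT -> hotel
i=1: L=hotel R=hotel -> agree -> hotel
i=2: L=alpha R=alpha -> agree -> alpha
i=3: BASE=golf L=bravo R=alpha all differ -> CONFLICT
Index 3 -> CONFLICT

Answer: CONFLICT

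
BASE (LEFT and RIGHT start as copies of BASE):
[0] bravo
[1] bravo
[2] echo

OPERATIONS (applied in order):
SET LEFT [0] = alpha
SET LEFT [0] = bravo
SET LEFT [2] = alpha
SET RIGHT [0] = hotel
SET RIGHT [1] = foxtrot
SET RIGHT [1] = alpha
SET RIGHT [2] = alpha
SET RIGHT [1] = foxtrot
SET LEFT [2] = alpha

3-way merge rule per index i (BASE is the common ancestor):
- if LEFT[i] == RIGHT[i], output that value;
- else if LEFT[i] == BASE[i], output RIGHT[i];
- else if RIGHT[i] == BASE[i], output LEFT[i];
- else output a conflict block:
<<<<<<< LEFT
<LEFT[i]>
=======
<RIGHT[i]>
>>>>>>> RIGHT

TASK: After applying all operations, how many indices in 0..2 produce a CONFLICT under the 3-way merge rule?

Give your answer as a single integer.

Answer: 0

Derivation:
Final LEFT:  [bravo, bravo, alpha]
Final RIGHT: [hotel, foxtrot, alpha]
i=0: L=bravo=BASE, R=hotel -> take RIGHT -> hotel
i=1: L=bravo=BASE, R=foxtrot -> take RIGHT -> foxtrot
i=2: L=alpha R=alpha -> agree -> alpha
Conflict count: 0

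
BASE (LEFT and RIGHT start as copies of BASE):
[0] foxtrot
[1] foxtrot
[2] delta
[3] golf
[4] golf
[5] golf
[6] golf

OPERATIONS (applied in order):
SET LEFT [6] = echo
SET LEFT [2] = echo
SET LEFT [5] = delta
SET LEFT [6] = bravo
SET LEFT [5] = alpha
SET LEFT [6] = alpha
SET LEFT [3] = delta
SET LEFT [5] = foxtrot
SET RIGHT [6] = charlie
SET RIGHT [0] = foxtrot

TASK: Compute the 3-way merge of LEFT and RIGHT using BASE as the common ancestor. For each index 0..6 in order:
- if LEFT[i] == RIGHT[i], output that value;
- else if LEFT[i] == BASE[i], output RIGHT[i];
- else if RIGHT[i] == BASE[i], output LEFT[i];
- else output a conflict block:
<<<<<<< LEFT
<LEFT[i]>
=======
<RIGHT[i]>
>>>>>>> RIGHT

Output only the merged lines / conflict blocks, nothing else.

Final LEFT:  [foxtrot, foxtrot, echo, delta, golf, foxtrot, alpha]
Final RIGHT: [foxtrot, foxtrot, delta, golf, golf, golf, charlie]
i=0: L=foxtrot R=foxtrot -> agree -> foxtrot
i=1: L=foxtrot R=foxtrot -> agree -> foxtrot
i=2: L=echo, R=delta=BASE -> take LEFT -> echo
i=3: L=delta, R=golf=BASE -> take LEFT -> delta
i=4: L=golf R=golf -> agree -> golf
i=5: L=foxtrot, R=golf=BASE -> take LEFT -> foxtrot
i=6: BASE=golf L=alpha R=charlie all differ -> CONFLICT

Answer: foxtrot
foxtrot
echo
delta
golf
foxtrot
<<<<<<< LEFT
alpha
=======
charlie
>>>>>>> RIGHT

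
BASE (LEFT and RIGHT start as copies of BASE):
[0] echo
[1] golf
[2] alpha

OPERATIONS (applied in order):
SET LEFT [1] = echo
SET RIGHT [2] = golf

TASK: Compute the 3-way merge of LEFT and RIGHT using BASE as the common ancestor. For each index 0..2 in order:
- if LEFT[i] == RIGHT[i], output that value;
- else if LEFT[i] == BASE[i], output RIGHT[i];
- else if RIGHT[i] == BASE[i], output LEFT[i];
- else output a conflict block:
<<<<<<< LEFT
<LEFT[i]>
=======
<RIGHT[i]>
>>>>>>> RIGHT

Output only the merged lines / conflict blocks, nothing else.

Answer: echo
echo
golf

Derivation:
Final LEFT:  [echo, echo, alpha]
Final RIGHT: [echo, golf, golf]
i=0: L=echo R=echo -> agree -> echo
i=1: L=echo, R=golf=BASE -> take LEFT -> echo
i=2: L=alpha=BASE, R=golf -> take RIGHT -> golf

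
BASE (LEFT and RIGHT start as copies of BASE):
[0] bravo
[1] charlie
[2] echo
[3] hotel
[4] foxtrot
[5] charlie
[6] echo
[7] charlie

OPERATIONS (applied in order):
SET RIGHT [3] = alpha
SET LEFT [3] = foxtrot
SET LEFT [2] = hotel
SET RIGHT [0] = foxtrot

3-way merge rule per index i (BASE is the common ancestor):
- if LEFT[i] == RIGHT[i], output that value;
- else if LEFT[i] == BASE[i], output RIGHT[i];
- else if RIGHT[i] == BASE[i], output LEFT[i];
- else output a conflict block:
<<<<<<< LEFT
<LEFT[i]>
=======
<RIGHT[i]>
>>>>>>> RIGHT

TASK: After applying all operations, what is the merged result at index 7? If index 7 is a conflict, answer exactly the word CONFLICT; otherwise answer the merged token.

Answer: charlie

Derivation:
Final LEFT:  [bravo, charlie, hotel, foxtrot, foxtrot, charlie, echo, charlie]
Final RIGHT: [foxtrot, charlie, echo, alpha, foxtrot, charlie, echo, charlie]
i=0: L=bravo=BASE, R=foxtrot -> take RIGHT -> foxtrot
i=1: L=charlie R=charlie -> agree -> charlie
i=2: L=hotel, R=echo=BASE -> take LEFT -> hotel
i=3: BASE=hotel L=foxtrot R=alpha all differ -> CONFLICT
i=4: L=foxtrot R=foxtrot -> agree -> foxtrot
i=5: L=charlie R=charlie -> agree -> charlie
i=6: L=echo R=echo -> agree -> echo
i=7: L=charlie R=charlie -> agree -> charlie
Index 7 -> charlie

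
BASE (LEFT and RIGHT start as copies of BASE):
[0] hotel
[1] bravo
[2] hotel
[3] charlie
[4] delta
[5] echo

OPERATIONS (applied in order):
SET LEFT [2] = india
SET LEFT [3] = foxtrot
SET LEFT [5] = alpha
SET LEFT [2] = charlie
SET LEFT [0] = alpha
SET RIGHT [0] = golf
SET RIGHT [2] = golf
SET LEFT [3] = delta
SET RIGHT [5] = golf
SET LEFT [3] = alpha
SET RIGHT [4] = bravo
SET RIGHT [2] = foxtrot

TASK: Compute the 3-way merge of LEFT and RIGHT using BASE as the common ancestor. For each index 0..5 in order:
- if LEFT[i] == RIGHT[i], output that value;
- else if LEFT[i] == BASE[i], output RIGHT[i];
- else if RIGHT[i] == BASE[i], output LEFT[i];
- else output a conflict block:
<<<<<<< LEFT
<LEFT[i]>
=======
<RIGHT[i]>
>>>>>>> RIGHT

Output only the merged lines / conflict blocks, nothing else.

Final LEFT:  [alpha, bravo, charlie, alpha, delta, alpha]
Final RIGHT: [golf, bravo, foxtrot, charlie, bravo, golf]
i=0: BASE=hotel L=alpha R=golf all differ -> CONFLICT
i=1: L=bravo R=bravo -> agree -> bravo
i=2: BASE=hotel L=charlie R=foxtrot all differ -> CONFLICT
i=3: L=alpha, R=charlie=BASE -> take LEFT -> alpha
i=4: L=delta=BASE, R=bravo -> take RIGHT -> bravo
i=5: BASE=echo L=alpha R=golf all differ -> CONFLICT

Answer: <<<<<<< LEFT
alpha
=======
golf
>>>>>>> RIGHT
bravo
<<<<<<< LEFT
charlie
=======
foxtrot
>>>>>>> RIGHT
alpha
bravo
<<<<<<< LEFT
alpha
=======
golf
>>>>>>> RIGHT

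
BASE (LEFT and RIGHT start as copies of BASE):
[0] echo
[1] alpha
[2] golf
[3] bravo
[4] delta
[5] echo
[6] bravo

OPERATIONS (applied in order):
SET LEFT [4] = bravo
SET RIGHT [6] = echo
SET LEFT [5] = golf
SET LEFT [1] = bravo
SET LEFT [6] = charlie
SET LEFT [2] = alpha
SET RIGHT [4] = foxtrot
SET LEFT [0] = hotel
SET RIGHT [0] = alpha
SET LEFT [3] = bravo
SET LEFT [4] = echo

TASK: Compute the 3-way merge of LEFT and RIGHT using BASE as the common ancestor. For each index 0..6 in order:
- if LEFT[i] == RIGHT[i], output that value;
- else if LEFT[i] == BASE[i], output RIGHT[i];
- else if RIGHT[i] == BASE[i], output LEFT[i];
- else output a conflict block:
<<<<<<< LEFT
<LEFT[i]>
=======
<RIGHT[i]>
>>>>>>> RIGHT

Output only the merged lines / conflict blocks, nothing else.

Answer: <<<<<<< LEFT
hotel
=======
alpha
>>>>>>> RIGHT
bravo
alpha
bravo
<<<<<<< LEFT
echo
=======
foxtrot
>>>>>>> RIGHT
golf
<<<<<<< LEFT
charlie
=======
echo
>>>>>>> RIGHT

Derivation:
Final LEFT:  [hotel, bravo, alpha, bravo, echo, golf, charlie]
Final RIGHT: [alpha, alpha, golf, bravo, foxtrot, echo, echo]
i=0: BASE=echo L=hotel R=alpha all differ -> CONFLICT
i=1: L=bravo, R=alpha=BASE -> take LEFT -> bravo
i=2: L=alpha, R=golf=BASE -> take LEFT -> alpha
i=3: L=bravo R=bravo -> agree -> bravo
i=4: BASE=delta L=echo R=foxtrot all differ -> CONFLICT
i=5: L=golf, R=echo=BASE -> take LEFT -> golf
i=6: BASE=bravo L=charlie R=echo all differ -> CONFLICT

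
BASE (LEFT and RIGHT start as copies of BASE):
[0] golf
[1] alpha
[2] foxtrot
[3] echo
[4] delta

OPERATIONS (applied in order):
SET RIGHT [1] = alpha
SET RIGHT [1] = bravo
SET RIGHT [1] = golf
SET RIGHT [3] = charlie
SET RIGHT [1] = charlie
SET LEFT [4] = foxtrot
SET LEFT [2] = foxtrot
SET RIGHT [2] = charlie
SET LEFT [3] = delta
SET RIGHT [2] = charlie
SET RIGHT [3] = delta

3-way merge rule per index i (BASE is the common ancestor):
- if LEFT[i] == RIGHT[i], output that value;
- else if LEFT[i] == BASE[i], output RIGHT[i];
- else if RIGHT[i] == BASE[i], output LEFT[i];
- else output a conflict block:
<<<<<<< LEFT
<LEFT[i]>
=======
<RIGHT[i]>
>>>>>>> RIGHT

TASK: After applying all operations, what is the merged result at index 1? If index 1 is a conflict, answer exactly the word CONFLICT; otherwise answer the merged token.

Final LEFT:  [golf, alpha, foxtrot, delta, foxtrot]
Final RIGHT: [golf, charlie, charlie, delta, delta]
i=0: L=golf R=golf -> agree -> golf
i=1: L=alpha=BASE, R=charlie -> take RIGHT -> charlie
i=2: L=foxtrot=BASE, R=charlie -> take RIGHT -> charlie
i=3: L=delta R=delta -> agree -> delta
i=4: L=foxtrot, R=delta=BASE -> take LEFT -> foxtrot
Index 1 -> charlie

Answer: charlie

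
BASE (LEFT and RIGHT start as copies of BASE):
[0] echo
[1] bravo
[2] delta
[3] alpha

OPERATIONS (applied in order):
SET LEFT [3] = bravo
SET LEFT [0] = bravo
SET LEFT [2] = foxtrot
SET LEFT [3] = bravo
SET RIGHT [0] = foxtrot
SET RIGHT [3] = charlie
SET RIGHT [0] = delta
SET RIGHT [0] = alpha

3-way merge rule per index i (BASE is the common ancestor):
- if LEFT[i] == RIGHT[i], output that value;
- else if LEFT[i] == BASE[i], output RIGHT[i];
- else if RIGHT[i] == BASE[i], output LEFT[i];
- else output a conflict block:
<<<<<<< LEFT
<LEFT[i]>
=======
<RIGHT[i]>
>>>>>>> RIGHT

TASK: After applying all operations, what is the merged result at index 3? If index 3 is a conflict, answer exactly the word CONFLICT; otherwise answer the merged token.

Answer: CONFLICT

Derivation:
Final LEFT:  [bravo, bravo, foxtrot, bravo]
Final RIGHT: [alpha, bravo, delta, charlie]
i=0: BASE=echo L=bravo R=alpha all differ -> CONFLICT
i=1: L=bravo R=bravo -> agree -> bravo
i=2: L=foxtrot, R=delta=BASE -> take LEFT -> foxtrot
i=3: BASE=alpha L=bravo R=charlie all differ -> CONFLICT
Index 3 -> CONFLICT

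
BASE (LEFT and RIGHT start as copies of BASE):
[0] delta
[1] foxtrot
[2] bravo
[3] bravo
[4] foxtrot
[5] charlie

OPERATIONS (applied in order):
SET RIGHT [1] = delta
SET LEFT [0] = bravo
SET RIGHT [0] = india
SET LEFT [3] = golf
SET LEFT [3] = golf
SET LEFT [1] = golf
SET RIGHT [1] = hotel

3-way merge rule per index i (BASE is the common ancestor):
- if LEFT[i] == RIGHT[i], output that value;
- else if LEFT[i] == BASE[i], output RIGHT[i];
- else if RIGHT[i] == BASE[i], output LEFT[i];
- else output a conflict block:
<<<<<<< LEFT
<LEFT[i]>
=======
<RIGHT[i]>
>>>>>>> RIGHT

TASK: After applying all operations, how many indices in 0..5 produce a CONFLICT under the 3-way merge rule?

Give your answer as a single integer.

Final LEFT:  [bravo, golf, bravo, golf, foxtrot, charlie]
Final RIGHT: [india, hotel, bravo, bravo, foxtrot, charlie]
i=0: BASE=delta L=bravo R=india all differ -> CONFLICT
i=1: BASE=foxtrot L=golf R=hotel all differ -> CONFLICT
i=2: L=bravo R=bravo -> agree -> bravo
i=3: L=golf, R=bravo=BASE -> take LEFT -> golf
i=4: L=foxtrot R=foxtrot -> agree -> foxtrot
i=5: L=charlie R=charlie -> agree -> charlie
Conflict count: 2

Answer: 2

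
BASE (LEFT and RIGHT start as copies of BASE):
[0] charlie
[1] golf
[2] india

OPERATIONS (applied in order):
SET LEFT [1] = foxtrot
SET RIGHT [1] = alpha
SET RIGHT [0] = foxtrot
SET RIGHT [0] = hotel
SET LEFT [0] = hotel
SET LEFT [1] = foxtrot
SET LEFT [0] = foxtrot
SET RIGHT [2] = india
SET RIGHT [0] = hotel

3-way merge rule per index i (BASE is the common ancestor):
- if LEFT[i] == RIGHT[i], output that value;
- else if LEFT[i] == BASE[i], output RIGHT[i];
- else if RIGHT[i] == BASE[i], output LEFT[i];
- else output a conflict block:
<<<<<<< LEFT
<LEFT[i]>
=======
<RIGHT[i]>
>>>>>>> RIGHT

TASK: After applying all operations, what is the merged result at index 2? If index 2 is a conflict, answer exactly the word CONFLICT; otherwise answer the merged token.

Final LEFT:  [foxtrot, foxtrot, india]
Final RIGHT: [hotel, alpha, india]
i=0: BASE=charlie L=foxtrot R=hotel all differ -> CONFLICT
i=1: BASE=golf L=foxtrot R=alpha all differ -> CONFLICT
i=2: L=india R=india -> agree -> india
Index 2 -> india

Answer: india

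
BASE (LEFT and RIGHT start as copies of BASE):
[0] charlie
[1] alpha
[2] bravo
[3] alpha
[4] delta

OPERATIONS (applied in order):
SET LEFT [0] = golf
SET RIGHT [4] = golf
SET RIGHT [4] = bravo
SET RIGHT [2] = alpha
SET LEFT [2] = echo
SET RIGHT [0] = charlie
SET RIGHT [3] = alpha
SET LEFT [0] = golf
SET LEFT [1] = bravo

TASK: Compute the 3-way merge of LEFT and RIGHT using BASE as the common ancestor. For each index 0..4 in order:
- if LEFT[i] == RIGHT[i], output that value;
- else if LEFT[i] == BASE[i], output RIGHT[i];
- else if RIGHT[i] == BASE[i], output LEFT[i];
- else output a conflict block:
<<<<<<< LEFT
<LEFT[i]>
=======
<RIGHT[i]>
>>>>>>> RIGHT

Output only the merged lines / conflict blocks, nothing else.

Final LEFT:  [golf, bravo, echo, alpha, delta]
Final RIGHT: [charlie, alpha, alpha, alpha, bravo]
i=0: L=golf, R=charlie=BASE -> take LEFT -> golf
i=1: L=bravo, R=alpha=BASE -> take LEFT -> bravo
i=2: BASE=bravo L=echo R=alpha all differ -> CONFLICT
i=3: L=alpha R=alpha -> agree -> alpha
i=4: L=delta=BASE, R=bravo -> take RIGHT -> bravo

Answer: golf
bravo
<<<<<<< LEFT
echo
=======
alpha
>>>>>>> RIGHT
alpha
bravo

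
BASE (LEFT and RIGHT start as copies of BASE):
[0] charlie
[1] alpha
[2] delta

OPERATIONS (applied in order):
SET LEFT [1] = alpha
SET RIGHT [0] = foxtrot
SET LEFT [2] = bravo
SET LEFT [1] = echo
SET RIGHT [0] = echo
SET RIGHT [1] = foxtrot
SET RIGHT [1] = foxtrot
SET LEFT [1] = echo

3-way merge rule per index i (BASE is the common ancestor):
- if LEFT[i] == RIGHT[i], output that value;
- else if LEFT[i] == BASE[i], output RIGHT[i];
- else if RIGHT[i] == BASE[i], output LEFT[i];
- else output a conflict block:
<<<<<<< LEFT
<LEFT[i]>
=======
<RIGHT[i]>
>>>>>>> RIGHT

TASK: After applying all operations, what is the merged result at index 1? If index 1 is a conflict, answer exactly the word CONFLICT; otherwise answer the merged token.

Answer: CONFLICT

Derivation:
Final LEFT:  [charlie, echo, bravo]
Final RIGHT: [echo, foxtrot, delta]
i=0: L=charlie=BASE, R=echo -> take RIGHT -> echo
i=1: BASE=alpha L=echo R=foxtrot all differ -> CONFLICT
i=2: L=bravo, R=delta=BASE -> take LEFT -> bravo
Index 1 -> CONFLICT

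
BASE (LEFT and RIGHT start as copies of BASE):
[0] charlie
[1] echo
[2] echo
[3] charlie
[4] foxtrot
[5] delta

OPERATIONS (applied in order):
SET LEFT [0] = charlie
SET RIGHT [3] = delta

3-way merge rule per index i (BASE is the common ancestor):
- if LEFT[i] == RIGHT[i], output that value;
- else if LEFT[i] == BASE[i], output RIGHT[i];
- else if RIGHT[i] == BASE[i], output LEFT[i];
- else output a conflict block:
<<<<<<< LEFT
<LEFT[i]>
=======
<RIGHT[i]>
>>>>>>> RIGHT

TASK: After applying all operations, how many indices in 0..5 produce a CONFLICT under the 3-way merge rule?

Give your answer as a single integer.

Final LEFT:  [charlie, echo, echo, charlie, foxtrot, delta]
Final RIGHT: [charlie, echo, echo, delta, foxtrot, delta]
i=0: L=charlie R=charlie -> agree -> charlie
i=1: L=echo R=echo -> agree -> echo
i=2: L=echo R=echo -> agree -> echo
i=3: L=charlie=BASE, R=delta -> take RIGHT -> delta
i=4: L=foxtrot R=foxtrot -> agree -> foxtrot
i=5: L=delta R=delta -> agree -> delta
Conflict count: 0

Answer: 0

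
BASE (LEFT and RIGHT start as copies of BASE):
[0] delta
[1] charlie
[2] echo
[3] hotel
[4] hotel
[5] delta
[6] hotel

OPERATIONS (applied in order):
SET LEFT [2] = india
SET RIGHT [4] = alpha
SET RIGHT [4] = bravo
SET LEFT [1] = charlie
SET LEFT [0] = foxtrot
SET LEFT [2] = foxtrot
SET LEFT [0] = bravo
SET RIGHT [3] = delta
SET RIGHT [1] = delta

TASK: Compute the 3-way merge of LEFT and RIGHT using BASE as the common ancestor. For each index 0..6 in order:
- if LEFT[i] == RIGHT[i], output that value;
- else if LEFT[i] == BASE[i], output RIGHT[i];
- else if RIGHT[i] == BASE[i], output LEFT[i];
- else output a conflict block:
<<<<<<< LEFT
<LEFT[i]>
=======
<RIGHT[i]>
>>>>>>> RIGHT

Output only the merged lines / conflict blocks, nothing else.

Final LEFT:  [bravo, charlie, foxtrot, hotel, hotel, delta, hotel]
Final RIGHT: [delta, delta, echo, delta, bravo, delta, hotel]
i=0: L=bravo, R=delta=BASE -> take LEFT -> bravo
i=1: L=charlie=BASE, R=delta -> take RIGHT -> delta
i=2: L=foxtrot, R=echo=BASE -> take LEFT -> foxtrot
i=3: L=hotel=BASE, R=delta -> take RIGHT -> delta
i=4: L=hotel=BASE, R=bravo -> take RIGHT -> bravo
i=5: L=delta R=delta -> agree -> delta
i=6: L=hotel R=hotel -> agree -> hotel

Answer: bravo
delta
foxtrot
delta
bravo
delta
hotel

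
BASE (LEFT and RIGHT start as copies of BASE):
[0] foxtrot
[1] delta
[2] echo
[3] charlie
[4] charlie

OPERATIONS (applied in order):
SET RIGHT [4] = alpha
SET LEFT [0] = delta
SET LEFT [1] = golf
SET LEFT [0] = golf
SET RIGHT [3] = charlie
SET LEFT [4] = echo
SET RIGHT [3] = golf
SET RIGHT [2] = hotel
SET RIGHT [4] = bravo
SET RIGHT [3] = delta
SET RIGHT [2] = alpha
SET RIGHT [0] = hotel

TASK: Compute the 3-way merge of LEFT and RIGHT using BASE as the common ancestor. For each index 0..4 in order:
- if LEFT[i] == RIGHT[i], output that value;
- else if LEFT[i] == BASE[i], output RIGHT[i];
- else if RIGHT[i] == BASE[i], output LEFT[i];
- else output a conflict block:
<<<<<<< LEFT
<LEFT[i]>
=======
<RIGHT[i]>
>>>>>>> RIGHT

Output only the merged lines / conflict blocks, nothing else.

Answer: <<<<<<< LEFT
golf
=======
hotel
>>>>>>> RIGHT
golf
alpha
delta
<<<<<<< LEFT
echo
=======
bravo
>>>>>>> RIGHT

Derivation:
Final LEFT:  [golf, golf, echo, charlie, echo]
Final RIGHT: [hotel, delta, alpha, delta, bravo]
i=0: BASE=foxtrot L=golf R=hotel all differ -> CONFLICT
i=1: L=golf, R=delta=BASE -> take LEFT -> golf
i=2: L=echo=BASE, R=alpha -> take RIGHT -> alpha
i=3: L=charlie=BASE, R=delta -> take RIGHT -> delta
i=4: BASE=charlie L=echo R=bravo all differ -> CONFLICT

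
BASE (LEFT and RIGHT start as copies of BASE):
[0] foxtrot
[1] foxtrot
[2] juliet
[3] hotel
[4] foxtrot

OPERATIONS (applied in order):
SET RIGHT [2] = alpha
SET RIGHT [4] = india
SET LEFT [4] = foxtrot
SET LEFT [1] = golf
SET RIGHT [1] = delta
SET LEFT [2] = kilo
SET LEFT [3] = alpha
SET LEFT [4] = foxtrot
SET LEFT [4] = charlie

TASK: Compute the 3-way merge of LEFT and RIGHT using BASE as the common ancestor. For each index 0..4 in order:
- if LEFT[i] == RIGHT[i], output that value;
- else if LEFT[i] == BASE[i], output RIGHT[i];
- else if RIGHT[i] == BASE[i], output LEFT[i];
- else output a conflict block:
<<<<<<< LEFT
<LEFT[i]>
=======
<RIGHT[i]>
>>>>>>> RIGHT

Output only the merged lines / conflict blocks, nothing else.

Answer: foxtrot
<<<<<<< LEFT
golf
=======
delta
>>>>>>> RIGHT
<<<<<<< LEFT
kilo
=======
alpha
>>>>>>> RIGHT
alpha
<<<<<<< LEFT
charlie
=======
india
>>>>>>> RIGHT

Derivation:
Final LEFT:  [foxtrot, golf, kilo, alpha, charlie]
Final RIGHT: [foxtrot, delta, alpha, hotel, india]
i=0: L=foxtrot R=foxtrot -> agree -> foxtrot
i=1: BASE=foxtrot L=golf R=delta all differ -> CONFLICT
i=2: BASE=juliet L=kilo R=alpha all differ -> CONFLICT
i=3: L=alpha, R=hotel=BASE -> take LEFT -> alpha
i=4: BASE=foxtrot L=charlie R=india all differ -> CONFLICT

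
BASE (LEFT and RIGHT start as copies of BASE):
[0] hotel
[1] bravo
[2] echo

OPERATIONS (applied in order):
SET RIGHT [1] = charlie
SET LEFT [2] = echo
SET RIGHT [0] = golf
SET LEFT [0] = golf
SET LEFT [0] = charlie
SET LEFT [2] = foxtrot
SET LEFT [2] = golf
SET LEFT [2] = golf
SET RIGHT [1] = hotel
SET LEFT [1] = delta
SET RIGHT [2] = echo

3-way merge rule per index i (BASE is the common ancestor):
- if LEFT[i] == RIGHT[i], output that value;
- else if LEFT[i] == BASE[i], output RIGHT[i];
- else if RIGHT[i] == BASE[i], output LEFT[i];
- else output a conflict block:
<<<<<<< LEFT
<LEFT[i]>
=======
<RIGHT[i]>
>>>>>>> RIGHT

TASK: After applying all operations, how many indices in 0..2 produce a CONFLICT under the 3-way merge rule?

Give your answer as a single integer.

Final LEFT:  [charlie, delta, golf]
Final RIGHT: [golf, hotel, echo]
i=0: BASE=hotel L=charlie R=golf all differ -> CONFLICT
i=1: BASE=bravo L=delta R=hotel all differ -> CONFLICT
i=2: L=golf, R=echo=BASE -> take LEFT -> golf
Conflict count: 2

Answer: 2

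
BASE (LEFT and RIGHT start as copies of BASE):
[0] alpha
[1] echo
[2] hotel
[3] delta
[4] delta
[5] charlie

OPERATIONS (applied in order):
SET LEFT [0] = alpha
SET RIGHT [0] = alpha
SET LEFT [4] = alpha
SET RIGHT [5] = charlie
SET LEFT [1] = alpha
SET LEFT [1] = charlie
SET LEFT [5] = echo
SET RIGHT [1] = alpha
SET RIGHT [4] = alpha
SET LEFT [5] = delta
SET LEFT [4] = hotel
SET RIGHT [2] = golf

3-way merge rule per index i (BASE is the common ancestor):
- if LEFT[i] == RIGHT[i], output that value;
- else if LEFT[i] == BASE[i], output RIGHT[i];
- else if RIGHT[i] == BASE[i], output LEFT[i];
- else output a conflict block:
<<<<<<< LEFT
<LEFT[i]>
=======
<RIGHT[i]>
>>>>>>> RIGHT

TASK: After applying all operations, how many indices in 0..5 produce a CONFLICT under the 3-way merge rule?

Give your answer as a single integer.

Final LEFT:  [alpha, charlie, hotel, delta, hotel, delta]
Final RIGHT: [alpha, alpha, golf, delta, alpha, charlie]
i=0: L=alpha R=alpha -> agree -> alpha
i=1: BASE=echo L=charlie R=alpha all differ -> CONFLICT
i=2: L=hotel=BASE, R=golf -> take RIGHT -> golf
i=3: L=delta R=delta -> agree -> delta
i=4: BASE=delta L=hotel R=alpha all differ -> CONFLICT
i=5: L=delta, R=charlie=BASE -> take LEFT -> delta
Conflict count: 2

Answer: 2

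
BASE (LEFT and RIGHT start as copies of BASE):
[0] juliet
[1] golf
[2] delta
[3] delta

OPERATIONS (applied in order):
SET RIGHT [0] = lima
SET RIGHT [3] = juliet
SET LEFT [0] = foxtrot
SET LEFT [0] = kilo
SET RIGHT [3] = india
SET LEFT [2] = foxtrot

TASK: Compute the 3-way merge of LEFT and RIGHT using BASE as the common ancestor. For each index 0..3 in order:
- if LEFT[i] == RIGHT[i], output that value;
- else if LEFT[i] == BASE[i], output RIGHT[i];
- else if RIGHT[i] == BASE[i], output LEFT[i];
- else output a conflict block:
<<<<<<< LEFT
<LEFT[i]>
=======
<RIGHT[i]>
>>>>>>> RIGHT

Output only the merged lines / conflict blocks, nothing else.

Final LEFT:  [kilo, golf, foxtrot, delta]
Final RIGHT: [lima, golf, delta, india]
i=0: BASE=juliet L=kilo R=lima all differ -> CONFLICT
i=1: L=golf R=golf -> agree -> golf
i=2: L=foxtrot, R=delta=BASE -> take LEFT -> foxtrot
i=3: L=delta=BASE, R=india -> take RIGHT -> india

Answer: <<<<<<< LEFT
kilo
=======
lima
>>>>>>> RIGHT
golf
foxtrot
india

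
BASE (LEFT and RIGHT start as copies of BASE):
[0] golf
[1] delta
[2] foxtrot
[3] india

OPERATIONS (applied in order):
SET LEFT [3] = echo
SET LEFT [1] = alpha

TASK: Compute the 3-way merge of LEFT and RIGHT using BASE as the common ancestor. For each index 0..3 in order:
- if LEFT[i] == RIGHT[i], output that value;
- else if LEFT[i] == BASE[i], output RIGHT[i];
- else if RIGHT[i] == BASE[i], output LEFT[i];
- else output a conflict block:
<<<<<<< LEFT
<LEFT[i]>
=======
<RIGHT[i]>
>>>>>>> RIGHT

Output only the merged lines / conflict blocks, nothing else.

Answer: golf
alpha
foxtrot
echo

Derivation:
Final LEFT:  [golf, alpha, foxtrot, echo]
Final RIGHT: [golf, delta, foxtrot, india]
i=0: L=golf R=golf -> agree -> golf
i=1: L=alpha, R=delta=BASE -> take LEFT -> alpha
i=2: L=foxtrot R=foxtrot -> agree -> foxtrot
i=3: L=echo, R=india=BASE -> take LEFT -> echo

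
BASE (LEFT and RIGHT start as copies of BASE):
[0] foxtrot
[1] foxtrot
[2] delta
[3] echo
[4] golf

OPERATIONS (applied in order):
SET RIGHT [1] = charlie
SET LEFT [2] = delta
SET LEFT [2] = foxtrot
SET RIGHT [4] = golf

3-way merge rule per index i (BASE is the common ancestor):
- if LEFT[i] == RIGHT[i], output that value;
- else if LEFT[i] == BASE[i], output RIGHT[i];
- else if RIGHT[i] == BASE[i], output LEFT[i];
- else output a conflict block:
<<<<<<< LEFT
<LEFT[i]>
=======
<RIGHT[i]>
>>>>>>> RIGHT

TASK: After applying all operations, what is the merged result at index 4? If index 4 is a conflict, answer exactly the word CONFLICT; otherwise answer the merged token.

Final LEFT:  [foxtrot, foxtrot, foxtrot, echo, golf]
Final RIGHT: [foxtrot, charlie, delta, echo, golf]
i=0: L=foxtrot R=foxtrot -> agree -> foxtrot
i=1: L=foxtrot=BASE, R=charlie -> take RIGHT -> charlie
i=2: L=foxtrot, R=delta=BASE -> take LEFT -> foxtrot
i=3: L=echo R=echo -> agree -> echo
i=4: L=golf R=golf -> agree -> golf
Index 4 -> golf

Answer: golf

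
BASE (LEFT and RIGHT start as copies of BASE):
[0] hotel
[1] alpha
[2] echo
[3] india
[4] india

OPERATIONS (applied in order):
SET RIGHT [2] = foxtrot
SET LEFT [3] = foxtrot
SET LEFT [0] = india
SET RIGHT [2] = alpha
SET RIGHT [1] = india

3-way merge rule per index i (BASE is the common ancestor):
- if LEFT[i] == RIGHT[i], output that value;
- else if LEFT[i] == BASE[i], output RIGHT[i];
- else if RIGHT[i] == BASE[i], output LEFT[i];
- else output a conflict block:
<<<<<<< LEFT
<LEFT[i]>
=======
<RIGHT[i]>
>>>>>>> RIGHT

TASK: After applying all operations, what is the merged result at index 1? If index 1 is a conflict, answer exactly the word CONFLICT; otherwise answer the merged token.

Final LEFT:  [india, alpha, echo, foxtrot, india]
Final RIGHT: [hotel, india, alpha, india, india]
i=0: L=india, R=hotel=BASE -> take LEFT -> india
i=1: L=alpha=BASE, R=india -> take RIGHT -> india
i=2: L=echo=BASE, R=alpha -> take RIGHT -> alpha
i=3: L=foxtrot, R=india=BASE -> take LEFT -> foxtrot
i=4: L=india R=india -> agree -> india
Index 1 -> india

Answer: india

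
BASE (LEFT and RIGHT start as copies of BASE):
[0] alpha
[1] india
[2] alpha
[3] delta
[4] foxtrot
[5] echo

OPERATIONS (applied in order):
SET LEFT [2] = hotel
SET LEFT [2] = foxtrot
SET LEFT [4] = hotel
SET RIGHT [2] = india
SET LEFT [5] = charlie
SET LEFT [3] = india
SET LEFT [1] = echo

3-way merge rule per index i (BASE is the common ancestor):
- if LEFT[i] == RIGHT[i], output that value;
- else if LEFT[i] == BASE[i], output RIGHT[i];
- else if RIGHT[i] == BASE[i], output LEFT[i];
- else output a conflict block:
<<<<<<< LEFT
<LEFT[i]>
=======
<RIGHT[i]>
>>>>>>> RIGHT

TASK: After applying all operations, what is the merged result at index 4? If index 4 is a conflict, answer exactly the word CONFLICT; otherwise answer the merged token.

Final LEFT:  [alpha, echo, foxtrot, india, hotel, charlie]
Final RIGHT: [alpha, india, india, delta, foxtrot, echo]
i=0: L=alpha R=alpha -> agree -> alpha
i=1: L=echo, R=india=BASE -> take LEFT -> echo
i=2: BASE=alpha L=foxtrot R=india all differ -> CONFLICT
i=3: L=india, R=delta=BASE -> take LEFT -> india
i=4: L=hotel, R=foxtrot=BASE -> take LEFT -> hotel
i=5: L=charlie, R=echo=BASE -> take LEFT -> charlie
Index 4 -> hotel

Answer: hotel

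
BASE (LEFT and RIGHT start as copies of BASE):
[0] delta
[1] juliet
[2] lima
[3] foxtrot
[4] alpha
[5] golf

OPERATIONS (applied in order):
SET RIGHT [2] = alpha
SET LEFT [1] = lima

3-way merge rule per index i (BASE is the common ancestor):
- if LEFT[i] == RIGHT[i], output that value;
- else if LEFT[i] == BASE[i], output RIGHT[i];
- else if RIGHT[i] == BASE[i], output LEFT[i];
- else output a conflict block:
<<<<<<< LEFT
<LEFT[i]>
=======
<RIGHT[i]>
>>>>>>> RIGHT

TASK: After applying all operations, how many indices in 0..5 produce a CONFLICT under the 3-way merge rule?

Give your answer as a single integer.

Answer: 0

Derivation:
Final LEFT:  [delta, lima, lima, foxtrot, alpha, golf]
Final RIGHT: [delta, juliet, alpha, foxtrot, alpha, golf]
i=0: L=delta R=delta -> agree -> delta
i=1: L=lima, R=juliet=BASE -> take LEFT -> lima
i=2: L=lima=BASE, R=alpha -> take RIGHT -> alpha
i=3: L=foxtrot R=foxtrot -> agree -> foxtrot
i=4: L=alpha R=alpha -> agree -> alpha
i=5: L=golf R=golf -> agree -> golf
Conflict count: 0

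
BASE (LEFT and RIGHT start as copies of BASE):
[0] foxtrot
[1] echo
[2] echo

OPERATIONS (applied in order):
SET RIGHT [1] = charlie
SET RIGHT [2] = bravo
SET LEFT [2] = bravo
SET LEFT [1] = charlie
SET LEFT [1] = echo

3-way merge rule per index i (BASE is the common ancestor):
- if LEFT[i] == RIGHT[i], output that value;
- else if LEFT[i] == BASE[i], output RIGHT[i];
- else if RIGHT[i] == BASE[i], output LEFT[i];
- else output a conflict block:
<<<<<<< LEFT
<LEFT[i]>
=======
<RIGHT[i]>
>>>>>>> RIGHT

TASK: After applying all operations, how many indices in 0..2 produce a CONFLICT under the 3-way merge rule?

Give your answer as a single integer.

Final LEFT:  [foxtrot, echo, bravo]
Final RIGHT: [foxtrot, charlie, bravo]
i=0: L=foxtrot R=foxtrot -> agree -> foxtrot
i=1: L=echo=BASE, R=charlie -> take RIGHT -> charlie
i=2: L=bravo R=bravo -> agree -> bravo
Conflict count: 0

Answer: 0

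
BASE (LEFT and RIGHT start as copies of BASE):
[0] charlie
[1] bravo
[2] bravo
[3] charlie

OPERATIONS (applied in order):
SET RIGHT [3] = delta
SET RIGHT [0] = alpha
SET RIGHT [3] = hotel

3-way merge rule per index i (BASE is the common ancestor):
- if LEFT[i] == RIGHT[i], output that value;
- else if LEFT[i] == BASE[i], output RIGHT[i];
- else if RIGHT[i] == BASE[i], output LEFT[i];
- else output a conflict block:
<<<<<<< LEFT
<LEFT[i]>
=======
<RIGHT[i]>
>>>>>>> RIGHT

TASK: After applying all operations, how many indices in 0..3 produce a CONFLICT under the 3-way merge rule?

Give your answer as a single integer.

Final LEFT:  [charlie, bravo, bravo, charlie]
Final RIGHT: [alpha, bravo, bravo, hotel]
i=0: L=charlie=BASE, R=alpha -> take RIGHT -> alpha
i=1: L=bravo R=bravo -> agree -> bravo
i=2: L=bravo R=bravo -> agree -> bravo
i=3: L=charlie=BASE, R=hotel -> take RIGHT -> hotel
Conflict count: 0

Answer: 0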